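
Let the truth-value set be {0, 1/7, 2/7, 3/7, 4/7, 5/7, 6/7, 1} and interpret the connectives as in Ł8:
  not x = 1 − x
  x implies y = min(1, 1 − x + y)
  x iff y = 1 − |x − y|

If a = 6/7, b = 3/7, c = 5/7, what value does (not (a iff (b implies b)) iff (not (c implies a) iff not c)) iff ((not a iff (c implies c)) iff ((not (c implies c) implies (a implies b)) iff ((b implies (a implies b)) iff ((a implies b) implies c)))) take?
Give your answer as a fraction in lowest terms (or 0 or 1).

5/7

b implies b = 3/7 implies 3/7 = 1
a iff (b implies b) = 6/7 iff 1 = 6/7
not (a iff (b implies b)) = not 6/7 = 1/7
c implies a = 5/7 implies 6/7 = 1
not (c implies a) = not 1 = 0
not c = not 5/7 = 2/7
not (c implies a) iff not c = 0 iff 2/7 = 5/7
not (a iff (b implies b)) iff (not (c implies a) iff not c) = 1/7 iff 5/7 = 3/7
not a = not 6/7 = 1/7
c implies c = 5/7 implies 5/7 = 1
not a iff (c implies c) = 1/7 iff 1 = 1/7
c implies c = 5/7 implies 5/7 = 1
not (c implies c) = not 1 = 0
a implies b = 6/7 implies 3/7 = 4/7
not (c implies c) implies (a implies b) = 0 implies 4/7 = 1
a implies b = 6/7 implies 3/7 = 4/7
b implies (a implies b) = 3/7 implies 4/7 = 1
a implies b = 6/7 implies 3/7 = 4/7
(a implies b) implies c = 4/7 implies 5/7 = 1
(b implies (a implies b)) iff ((a implies b) implies c) = 1 iff 1 = 1
(not (c implies c) implies (a implies b)) iff ((b implies (a implies b)) iff ((a implies b) implies c)) = 1 iff 1 = 1
(not a iff (c implies c)) iff ((not (c implies c) implies (a implies b)) iff ((b implies (a implies b)) iff ((a implies b) implies c))) = 1/7 iff 1 = 1/7
(not (a iff (b implies b)) iff (not (c implies a) iff not c)) iff ((not a iff (c implies c)) iff ((not (c implies c) implies (a implies b)) iff ((b implies (a implies b)) iff ((a implies b) implies c)))) = 3/7 iff 1/7 = 5/7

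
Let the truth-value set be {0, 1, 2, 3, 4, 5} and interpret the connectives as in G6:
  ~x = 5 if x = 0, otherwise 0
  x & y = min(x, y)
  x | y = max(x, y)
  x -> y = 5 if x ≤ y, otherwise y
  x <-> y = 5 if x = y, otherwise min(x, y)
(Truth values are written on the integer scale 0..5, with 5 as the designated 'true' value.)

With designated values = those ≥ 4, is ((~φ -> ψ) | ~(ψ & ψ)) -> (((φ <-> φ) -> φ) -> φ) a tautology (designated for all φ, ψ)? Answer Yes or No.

Yes

At φ = 5, ψ = 1, for instance:
~φ = ~5 = 0
~φ -> ψ = 0 -> 1 = 5
ψ & ψ = 1 & 1 = 1
~(ψ & ψ) = ~1 = 0
(~φ -> ψ) | ~(ψ & ψ) = 5 | 0 = 5
φ <-> φ = 5 <-> 5 = 5
(φ <-> φ) -> φ = 5 -> 5 = 5
((φ <-> φ) -> φ) -> φ = 5 -> 5 = 5
((~φ -> ψ) | ~(ψ & ψ)) -> (((φ <-> φ) -> φ) -> φ) = 5 -> 5 = 5
and checking the remaining 35 assignments likewise gives ≥ 4 in every case.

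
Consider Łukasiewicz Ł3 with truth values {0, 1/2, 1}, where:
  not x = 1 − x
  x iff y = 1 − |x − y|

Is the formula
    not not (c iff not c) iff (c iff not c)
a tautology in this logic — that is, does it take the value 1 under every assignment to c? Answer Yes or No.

c = 0 ↦ 1
c = 1/2 ↦ 1
c = 1 ↦ 1
Every assignment gives a value ≥ 1.

Yes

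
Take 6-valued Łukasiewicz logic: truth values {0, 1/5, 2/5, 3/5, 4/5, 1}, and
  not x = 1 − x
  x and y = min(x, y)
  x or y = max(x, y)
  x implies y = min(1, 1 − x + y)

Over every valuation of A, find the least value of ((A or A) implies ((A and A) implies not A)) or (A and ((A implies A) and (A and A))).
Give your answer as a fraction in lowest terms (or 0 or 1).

4/5

Take A = 4/5:
A or A = 4/5 or 4/5 = 4/5
A and A = 4/5 and 4/5 = 4/5
not A = not 4/5 = 1/5
(A and A) implies not A = 4/5 implies 1/5 = 2/5
(A or A) implies ((A and A) implies not A) = 4/5 implies 2/5 = 3/5
A implies A = 4/5 implies 4/5 = 1
A and A = 4/5 and 4/5 = 4/5
(A implies A) and (A and A) = 1 and 4/5 = 4/5
A and ((A implies A) and (A and A)) = 4/5 and 4/5 = 4/5
((A or A) implies ((A and A) implies not A)) or (A and ((A implies A) and (A and A))) = 3/5 or 4/5 = 4/5
No assignment yields a value below 4/5, so this is the minimum.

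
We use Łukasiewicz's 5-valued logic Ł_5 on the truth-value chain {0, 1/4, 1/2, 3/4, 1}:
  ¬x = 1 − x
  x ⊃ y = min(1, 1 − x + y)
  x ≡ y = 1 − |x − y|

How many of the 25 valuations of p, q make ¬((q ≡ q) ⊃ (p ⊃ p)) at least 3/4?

value 0: 25 assignments
So 0 of the 25 assignments meet the threshold.

0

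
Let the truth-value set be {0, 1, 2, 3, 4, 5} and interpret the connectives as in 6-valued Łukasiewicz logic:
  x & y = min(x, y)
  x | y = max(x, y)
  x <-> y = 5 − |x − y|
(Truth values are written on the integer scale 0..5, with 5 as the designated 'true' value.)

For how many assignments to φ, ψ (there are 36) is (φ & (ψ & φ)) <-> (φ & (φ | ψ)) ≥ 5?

value 5: 21 assignments (counts)
value 4: 5 assignments
value 3: 4 assignments
value 2: 3 assignments
value 1: 2 assignments
value 0: 1 assignment
So 21 of the 36 assignments meet the threshold.

21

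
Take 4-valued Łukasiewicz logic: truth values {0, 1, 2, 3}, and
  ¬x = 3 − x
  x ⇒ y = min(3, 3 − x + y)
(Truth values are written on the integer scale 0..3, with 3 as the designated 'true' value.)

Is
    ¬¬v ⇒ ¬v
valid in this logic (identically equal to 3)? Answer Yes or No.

No

Counterexample: take v = 2.
¬v = ¬2 = 1
¬¬v = ¬1 = 2
¬v = ¬2 = 1
¬¬v ⇒ ¬v = 2 ⇒ 1 = 2
This gives 2 ≠ 3.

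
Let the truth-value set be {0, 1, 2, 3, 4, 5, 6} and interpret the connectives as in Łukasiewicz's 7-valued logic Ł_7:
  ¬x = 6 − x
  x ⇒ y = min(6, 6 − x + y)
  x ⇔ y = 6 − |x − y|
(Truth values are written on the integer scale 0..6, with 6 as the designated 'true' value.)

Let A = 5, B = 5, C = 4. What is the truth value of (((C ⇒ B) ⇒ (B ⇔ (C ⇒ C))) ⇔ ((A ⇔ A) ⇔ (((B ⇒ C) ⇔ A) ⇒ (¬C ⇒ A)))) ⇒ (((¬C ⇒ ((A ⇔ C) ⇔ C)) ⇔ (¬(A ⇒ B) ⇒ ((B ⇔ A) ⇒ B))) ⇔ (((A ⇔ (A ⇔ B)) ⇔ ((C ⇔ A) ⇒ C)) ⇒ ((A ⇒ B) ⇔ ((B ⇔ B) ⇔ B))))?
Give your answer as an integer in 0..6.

6

C ⇒ B = 4 ⇒ 5 = 6
C ⇒ C = 4 ⇒ 4 = 6
B ⇔ (C ⇒ C) = 5 ⇔ 6 = 5
(C ⇒ B) ⇒ (B ⇔ (C ⇒ C)) = 6 ⇒ 5 = 5
A ⇔ A = 5 ⇔ 5 = 6
B ⇒ C = 5 ⇒ 4 = 5
(B ⇒ C) ⇔ A = 5 ⇔ 5 = 6
¬C = ¬4 = 2
¬C ⇒ A = 2 ⇒ 5 = 6
((B ⇒ C) ⇔ A) ⇒ (¬C ⇒ A) = 6 ⇒ 6 = 6
(A ⇔ A) ⇔ (((B ⇒ C) ⇔ A) ⇒ (¬C ⇒ A)) = 6 ⇔ 6 = 6
((C ⇒ B) ⇒ (B ⇔ (C ⇒ C))) ⇔ ((A ⇔ A) ⇔ (((B ⇒ C) ⇔ A) ⇒ (¬C ⇒ A))) = 5 ⇔ 6 = 5
¬C = ¬4 = 2
A ⇔ C = 5 ⇔ 4 = 5
(A ⇔ C) ⇔ C = 5 ⇔ 4 = 5
¬C ⇒ ((A ⇔ C) ⇔ C) = 2 ⇒ 5 = 6
A ⇒ B = 5 ⇒ 5 = 6
¬(A ⇒ B) = ¬6 = 0
B ⇔ A = 5 ⇔ 5 = 6
(B ⇔ A) ⇒ B = 6 ⇒ 5 = 5
¬(A ⇒ B) ⇒ ((B ⇔ A) ⇒ B) = 0 ⇒ 5 = 6
(¬C ⇒ ((A ⇔ C) ⇔ C)) ⇔ (¬(A ⇒ B) ⇒ ((B ⇔ A) ⇒ B)) = 6 ⇔ 6 = 6
A ⇔ B = 5 ⇔ 5 = 6
A ⇔ (A ⇔ B) = 5 ⇔ 6 = 5
C ⇔ A = 4 ⇔ 5 = 5
(C ⇔ A) ⇒ C = 5 ⇒ 4 = 5
(A ⇔ (A ⇔ B)) ⇔ ((C ⇔ A) ⇒ C) = 5 ⇔ 5 = 6
A ⇒ B = 5 ⇒ 5 = 6
B ⇔ B = 5 ⇔ 5 = 6
(B ⇔ B) ⇔ B = 6 ⇔ 5 = 5
(A ⇒ B) ⇔ ((B ⇔ B) ⇔ B) = 6 ⇔ 5 = 5
((A ⇔ (A ⇔ B)) ⇔ ((C ⇔ A) ⇒ C)) ⇒ ((A ⇒ B) ⇔ ((B ⇔ B) ⇔ B)) = 6 ⇒ 5 = 5
((¬C ⇒ ((A ⇔ C) ⇔ C)) ⇔ (¬(A ⇒ B) ⇒ ((B ⇔ A) ⇒ B))) ⇔ (((A ⇔ (A ⇔ B)) ⇔ ((C ⇔ A) ⇒ C)) ⇒ ((A ⇒ B) ⇔ ((B ⇔ B) ⇔ B))) = 6 ⇔ 5 = 5
(((C ⇒ B) ⇒ (B ⇔ (C ⇒ C))) ⇔ ((A ⇔ A) ⇔ (((B ⇒ C) ⇔ A) ⇒ (¬C ⇒ A)))) ⇒ (((¬C ⇒ ((A ⇔ C) ⇔ C)) ⇔ (¬(A ⇒ B) ⇒ ((B ⇔ A) ⇒ B))) ⇔ (((A ⇔ (A ⇔ B)) ⇔ ((C ⇔ A) ⇒ C)) ⇒ ((A ⇒ B) ⇔ ((B ⇔ B) ⇔ B)))) = 5 ⇒ 5 = 6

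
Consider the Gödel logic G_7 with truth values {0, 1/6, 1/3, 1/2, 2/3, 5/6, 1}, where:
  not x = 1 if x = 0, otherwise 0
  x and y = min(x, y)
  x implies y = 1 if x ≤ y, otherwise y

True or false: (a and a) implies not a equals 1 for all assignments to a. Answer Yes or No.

No

Counterexample: take a = 1/6.
a and a = 1/6 and 1/6 = 1/6
not a = not 1/6 = 0
(a and a) implies not a = 1/6 implies 0 = 0
This gives 0 ≠ 1.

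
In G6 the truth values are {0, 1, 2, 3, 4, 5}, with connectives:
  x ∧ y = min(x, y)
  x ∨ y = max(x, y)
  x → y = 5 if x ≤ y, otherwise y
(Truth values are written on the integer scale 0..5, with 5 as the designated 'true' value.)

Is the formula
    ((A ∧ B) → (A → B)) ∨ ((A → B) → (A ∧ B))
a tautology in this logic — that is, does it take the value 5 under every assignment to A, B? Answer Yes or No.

At A = 4, B = 1, for instance:
A ∧ B = 4 ∧ 1 = 1
A → B = 4 → 1 = 1
(A ∧ B) → (A → B) = 1 → 1 = 5
(A → B) → (A ∧ B) = 1 → 1 = 5
((A ∧ B) → (A → B)) ∨ ((A → B) → (A ∧ B)) = 5 ∨ 5 = 5
and checking the remaining 35 assignments likewise gives ≥ 5 in every case.

Yes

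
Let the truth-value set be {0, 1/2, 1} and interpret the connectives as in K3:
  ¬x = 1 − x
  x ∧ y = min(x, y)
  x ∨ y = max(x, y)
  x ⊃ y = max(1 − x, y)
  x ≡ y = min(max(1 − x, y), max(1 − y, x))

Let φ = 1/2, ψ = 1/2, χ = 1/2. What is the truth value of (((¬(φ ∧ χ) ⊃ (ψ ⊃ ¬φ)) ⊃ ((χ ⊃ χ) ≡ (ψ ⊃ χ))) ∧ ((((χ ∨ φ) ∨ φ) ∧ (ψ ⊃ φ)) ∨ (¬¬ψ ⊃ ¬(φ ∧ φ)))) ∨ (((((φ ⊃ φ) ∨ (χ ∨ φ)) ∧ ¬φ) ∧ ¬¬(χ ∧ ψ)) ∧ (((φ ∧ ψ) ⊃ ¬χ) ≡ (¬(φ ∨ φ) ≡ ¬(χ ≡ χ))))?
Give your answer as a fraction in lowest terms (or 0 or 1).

φ ∧ χ = 1/2 ∧ 1/2 = 1/2
¬(φ ∧ χ) = ¬1/2 = 1/2
¬φ = ¬1/2 = 1/2
ψ ⊃ ¬φ = 1/2 ⊃ 1/2 = 1/2
¬(φ ∧ χ) ⊃ (ψ ⊃ ¬φ) = 1/2 ⊃ 1/2 = 1/2
χ ⊃ χ = 1/2 ⊃ 1/2 = 1/2
ψ ⊃ χ = 1/2 ⊃ 1/2 = 1/2
(χ ⊃ χ) ≡ (ψ ⊃ χ) = 1/2 ≡ 1/2 = 1/2
(¬(φ ∧ χ) ⊃ (ψ ⊃ ¬φ)) ⊃ ((χ ⊃ χ) ≡ (ψ ⊃ χ)) = 1/2 ⊃ 1/2 = 1/2
χ ∨ φ = 1/2 ∨ 1/2 = 1/2
(χ ∨ φ) ∨ φ = 1/2 ∨ 1/2 = 1/2
ψ ⊃ φ = 1/2 ⊃ 1/2 = 1/2
((χ ∨ φ) ∨ φ) ∧ (ψ ⊃ φ) = 1/2 ∧ 1/2 = 1/2
¬ψ = ¬1/2 = 1/2
¬¬ψ = ¬1/2 = 1/2
φ ∧ φ = 1/2 ∧ 1/2 = 1/2
¬(φ ∧ φ) = ¬1/2 = 1/2
¬¬ψ ⊃ ¬(φ ∧ φ) = 1/2 ⊃ 1/2 = 1/2
(((χ ∨ φ) ∨ φ) ∧ (ψ ⊃ φ)) ∨ (¬¬ψ ⊃ ¬(φ ∧ φ)) = 1/2 ∨ 1/2 = 1/2
((¬(φ ∧ χ) ⊃ (ψ ⊃ ¬φ)) ⊃ ((χ ⊃ χ) ≡ (ψ ⊃ χ))) ∧ ((((χ ∨ φ) ∨ φ) ∧ (ψ ⊃ φ)) ∨ (¬¬ψ ⊃ ¬(φ ∧ φ))) = 1/2 ∧ 1/2 = 1/2
φ ⊃ φ = 1/2 ⊃ 1/2 = 1/2
χ ∨ φ = 1/2 ∨ 1/2 = 1/2
(φ ⊃ φ) ∨ (χ ∨ φ) = 1/2 ∨ 1/2 = 1/2
¬φ = ¬1/2 = 1/2
((φ ⊃ φ) ∨ (χ ∨ φ)) ∧ ¬φ = 1/2 ∧ 1/2 = 1/2
χ ∧ ψ = 1/2 ∧ 1/2 = 1/2
¬(χ ∧ ψ) = ¬1/2 = 1/2
¬¬(χ ∧ ψ) = ¬1/2 = 1/2
(((φ ⊃ φ) ∨ (χ ∨ φ)) ∧ ¬φ) ∧ ¬¬(χ ∧ ψ) = 1/2 ∧ 1/2 = 1/2
φ ∧ ψ = 1/2 ∧ 1/2 = 1/2
¬χ = ¬1/2 = 1/2
(φ ∧ ψ) ⊃ ¬χ = 1/2 ⊃ 1/2 = 1/2
φ ∨ φ = 1/2 ∨ 1/2 = 1/2
¬(φ ∨ φ) = ¬1/2 = 1/2
χ ≡ χ = 1/2 ≡ 1/2 = 1/2
¬(χ ≡ χ) = ¬1/2 = 1/2
¬(φ ∨ φ) ≡ ¬(χ ≡ χ) = 1/2 ≡ 1/2 = 1/2
((φ ∧ ψ) ⊃ ¬χ) ≡ (¬(φ ∨ φ) ≡ ¬(χ ≡ χ)) = 1/2 ≡ 1/2 = 1/2
((((φ ⊃ φ) ∨ (χ ∨ φ)) ∧ ¬φ) ∧ ¬¬(χ ∧ ψ)) ∧ (((φ ∧ ψ) ⊃ ¬χ) ≡ (¬(φ ∨ φ) ≡ ¬(χ ≡ χ))) = 1/2 ∧ 1/2 = 1/2
(((¬(φ ∧ χ) ⊃ (ψ ⊃ ¬φ)) ⊃ ((χ ⊃ χ) ≡ (ψ ⊃ χ))) ∧ ((((χ ∨ φ) ∨ φ) ∧ (ψ ⊃ φ)) ∨ (¬¬ψ ⊃ ¬(φ ∧ φ)))) ∨ (((((φ ⊃ φ) ∨ (χ ∨ φ)) ∧ ¬φ) ∧ ¬¬(χ ∧ ψ)) ∧ (((φ ∧ ψ) ⊃ ¬χ) ≡ (¬(φ ∨ φ) ≡ ¬(χ ≡ χ)))) = 1/2 ∨ 1/2 = 1/2

1/2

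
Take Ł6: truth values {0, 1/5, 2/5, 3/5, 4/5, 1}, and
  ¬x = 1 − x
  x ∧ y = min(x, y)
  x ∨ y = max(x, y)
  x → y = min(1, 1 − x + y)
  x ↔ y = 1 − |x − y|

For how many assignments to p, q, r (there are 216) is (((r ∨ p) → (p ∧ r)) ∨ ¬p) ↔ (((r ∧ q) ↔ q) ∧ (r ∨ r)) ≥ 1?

54

value 1: 54 assignments (counts)
value 4/5: 66 assignments
value 3/5: 48 assignments
value 2/5: 24 assignments
value 1/5: 18 assignments
value 0: 6 assignments
So 54 of the 216 assignments meet the threshold.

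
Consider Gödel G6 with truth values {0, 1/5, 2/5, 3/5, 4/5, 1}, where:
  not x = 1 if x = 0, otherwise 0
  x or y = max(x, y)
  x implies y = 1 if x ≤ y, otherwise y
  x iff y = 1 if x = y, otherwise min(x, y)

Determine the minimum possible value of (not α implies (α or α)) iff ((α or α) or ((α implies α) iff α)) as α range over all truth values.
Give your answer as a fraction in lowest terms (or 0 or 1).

Take α = 1/5:
not α = not 1/5 = 0
α or α = 1/5 or 1/5 = 1/5
not α implies (α or α) = 0 implies 1/5 = 1
α or α = 1/5 or 1/5 = 1/5
α implies α = 1/5 implies 1/5 = 1
(α implies α) iff α = 1 iff 1/5 = 1/5
(α or α) or ((α implies α) iff α) = 1/5 or 1/5 = 1/5
(not α implies (α or α)) iff ((α or α) or ((α implies α) iff α)) = 1 iff 1/5 = 1/5
No assignment yields a value below 1/5, so this is the minimum.

1/5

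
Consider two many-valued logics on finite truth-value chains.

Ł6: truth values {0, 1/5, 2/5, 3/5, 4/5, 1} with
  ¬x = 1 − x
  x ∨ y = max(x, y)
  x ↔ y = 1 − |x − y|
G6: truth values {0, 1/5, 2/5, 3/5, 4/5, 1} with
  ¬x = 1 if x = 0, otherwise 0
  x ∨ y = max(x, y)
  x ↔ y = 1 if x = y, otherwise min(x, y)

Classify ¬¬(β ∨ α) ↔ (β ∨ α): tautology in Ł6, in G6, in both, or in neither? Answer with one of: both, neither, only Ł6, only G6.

only Ł6

In Ł6: every assignment gives 1 — tautology.
In G6: at α = 0, β = 1/5 the value is 1/5 — not a tautology.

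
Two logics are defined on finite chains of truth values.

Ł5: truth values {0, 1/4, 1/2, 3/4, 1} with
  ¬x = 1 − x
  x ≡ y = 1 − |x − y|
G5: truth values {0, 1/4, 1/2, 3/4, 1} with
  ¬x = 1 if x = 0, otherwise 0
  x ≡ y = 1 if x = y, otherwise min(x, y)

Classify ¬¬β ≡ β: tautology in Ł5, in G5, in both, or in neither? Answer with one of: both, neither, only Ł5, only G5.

In Ł5: every assignment gives 1 — tautology.
In G5: at β = 1/4 the value is 1/4 — not a tautology.

only Ł5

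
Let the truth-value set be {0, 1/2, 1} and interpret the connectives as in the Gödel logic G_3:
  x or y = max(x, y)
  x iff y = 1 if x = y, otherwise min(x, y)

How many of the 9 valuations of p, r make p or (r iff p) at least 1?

p = 0, r = 0 ↦ 1  ≥
p = 0, r = 1/2 ↦ 0  <
p = 0, r = 1 ↦ 0  <
p = 1/2, r = 0 ↦ 1/2  <
p = 1/2, r = 1/2 ↦ 1  ≥
p = 1/2, r = 1 ↦ 1/2  <
p = 1, r = 0 ↦ 1  ≥
p = 1, r = 1/2 ↦ 1  ≥
p = 1, r = 1 ↦ 1  ≥
So 5 of the 9 assignments meet the threshold.

5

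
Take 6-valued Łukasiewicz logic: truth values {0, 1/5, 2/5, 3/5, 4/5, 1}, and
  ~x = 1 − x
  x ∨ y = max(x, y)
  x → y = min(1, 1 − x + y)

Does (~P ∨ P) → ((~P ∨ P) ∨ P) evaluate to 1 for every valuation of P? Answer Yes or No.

Yes

P = 0 ↦ 1
P = 1/5 ↦ 1
P = 2/5 ↦ 1
P = 3/5 ↦ 1
P = 4/5 ↦ 1
P = 1 ↦ 1
Every assignment gives a value ≥ 1.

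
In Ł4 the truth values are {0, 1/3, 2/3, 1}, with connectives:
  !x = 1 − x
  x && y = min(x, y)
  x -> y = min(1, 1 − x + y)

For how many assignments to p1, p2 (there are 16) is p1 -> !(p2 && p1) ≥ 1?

11

p1 = 0, p2 = 0 ↦ 1  ≥
p1 = 0, p2 = 1/3 ↦ 1  ≥
p1 = 0, p2 = 2/3 ↦ 1  ≥
p1 = 0, p2 = 1 ↦ 1  ≥
p1 = 1/3, p2 = 0 ↦ 1  ≥
p1 = 1/3, p2 = 1/3 ↦ 1  ≥
p1 = 1/3, p2 = 2/3 ↦ 1  ≥
p1 = 1/3, p2 = 1 ↦ 1  ≥
p1 = 2/3, p2 = 0 ↦ 1  ≥
p1 = 2/3, p2 = 1/3 ↦ 1  ≥
p1 = 2/3, p2 = 2/3 ↦ 2/3  <
p1 = 2/3, p2 = 1 ↦ 2/3  <
p1 = 1, p2 = 0 ↦ 1  ≥
p1 = 1, p2 = 1/3 ↦ 2/3  <
p1 = 1, p2 = 2/3 ↦ 1/3  <
p1 = 1, p2 = 1 ↦ 0  <
So 11 of the 16 assignments meet the threshold.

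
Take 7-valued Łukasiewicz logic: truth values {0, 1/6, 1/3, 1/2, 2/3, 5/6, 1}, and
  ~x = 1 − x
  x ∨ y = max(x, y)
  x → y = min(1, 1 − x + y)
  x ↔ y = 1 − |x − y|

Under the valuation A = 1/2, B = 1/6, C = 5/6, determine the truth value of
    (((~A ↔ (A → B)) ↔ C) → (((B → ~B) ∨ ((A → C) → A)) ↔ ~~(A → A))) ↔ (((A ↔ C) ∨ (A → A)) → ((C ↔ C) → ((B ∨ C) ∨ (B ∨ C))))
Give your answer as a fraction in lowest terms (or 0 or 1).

~A = ~1/2 = 1/2
A → B = 1/2 → 1/6 = 2/3
~A ↔ (A → B) = 1/2 ↔ 2/3 = 5/6
(~A ↔ (A → B)) ↔ C = 5/6 ↔ 5/6 = 1
~B = ~1/6 = 5/6
B → ~B = 1/6 → 5/6 = 1
A → C = 1/2 → 5/6 = 1
(A → C) → A = 1 → 1/2 = 1/2
(B → ~B) ∨ ((A → C) → A) = 1 ∨ 1/2 = 1
A → A = 1/2 → 1/2 = 1
~(A → A) = ~1 = 0
~~(A → A) = ~0 = 1
((B → ~B) ∨ ((A → C) → A)) ↔ ~~(A → A) = 1 ↔ 1 = 1
((~A ↔ (A → B)) ↔ C) → (((B → ~B) ∨ ((A → C) → A)) ↔ ~~(A → A)) = 1 → 1 = 1
A ↔ C = 1/2 ↔ 5/6 = 2/3
A → A = 1/2 → 1/2 = 1
(A ↔ C) ∨ (A → A) = 2/3 ∨ 1 = 1
C ↔ C = 5/6 ↔ 5/6 = 1
B ∨ C = 1/6 ∨ 5/6 = 5/6
B ∨ C = 1/6 ∨ 5/6 = 5/6
(B ∨ C) ∨ (B ∨ C) = 5/6 ∨ 5/6 = 5/6
(C ↔ C) → ((B ∨ C) ∨ (B ∨ C)) = 1 → 5/6 = 5/6
((A ↔ C) ∨ (A → A)) → ((C ↔ C) → ((B ∨ C) ∨ (B ∨ C))) = 1 → 5/6 = 5/6
(((~A ↔ (A → B)) ↔ C) → (((B → ~B) ∨ ((A → C) → A)) ↔ ~~(A → A))) ↔ (((A ↔ C) ∨ (A → A)) → ((C ↔ C) → ((B ∨ C) ∨ (B ∨ C)))) = 1 ↔ 5/6 = 5/6

5/6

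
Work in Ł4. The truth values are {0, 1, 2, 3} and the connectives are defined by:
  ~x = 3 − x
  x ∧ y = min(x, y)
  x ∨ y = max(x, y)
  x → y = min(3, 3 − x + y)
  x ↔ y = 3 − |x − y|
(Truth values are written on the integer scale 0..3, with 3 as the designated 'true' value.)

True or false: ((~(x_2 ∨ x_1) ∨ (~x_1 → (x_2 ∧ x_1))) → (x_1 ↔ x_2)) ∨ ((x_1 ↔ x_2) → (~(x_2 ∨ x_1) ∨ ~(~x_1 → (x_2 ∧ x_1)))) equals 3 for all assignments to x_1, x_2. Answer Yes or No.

No

Counterexample: take x_1 = 2, x_2 = 1.
x_2 ∨ x_1 = 1 ∨ 2 = 2
~(x_2 ∨ x_1) = ~2 = 1
~x_1 = ~2 = 1
x_2 ∧ x_1 = 1 ∧ 2 = 1
~x_1 → (x_2 ∧ x_1) = 1 → 1 = 3
~(x_2 ∨ x_1) ∨ (~x_1 → (x_2 ∧ x_1)) = 1 ∨ 3 = 3
x_1 ↔ x_2 = 2 ↔ 1 = 2
(~(x_2 ∨ x_1) ∨ (~x_1 → (x_2 ∧ x_1))) → (x_1 ↔ x_2) = 3 → 2 = 2
x_1 ↔ x_2 = 2 ↔ 1 = 2
x_2 ∨ x_1 = 1 ∨ 2 = 2
~(x_2 ∨ x_1) = ~2 = 1
~x_1 = ~2 = 1
x_2 ∧ x_1 = 1 ∧ 2 = 1
~x_1 → (x_2 ∧ x_1) = 1 → 1 = 3
~(~x_1 → (x_2 ∧ x_1)) = ~3 = 0
~(x_2 ∨ x_1) ∨ ~(~x_1 → (x_2 ∧ x_1)) = 1 ∨ 0 = 1
(x_1 ↔ x_2) → (~(x_2 ∨ x_1) ∨ ~(~x_1 → (x_2 ∧ x_1))) = 2 → 1 = 2
((~(x_2 ∨ x_1) ∨ (~x_1 → (x_2 ∧ x_1))) → (x_1 ↔ x_2)) ∨ ((x_1 ↔ x_2) → (~(x_2 ∨ x_1) ∨ ~(~x_1 → (x_2 ∧ x_1)))) = 2 ∨ 2 = 2
This gives 2 ≠ 3.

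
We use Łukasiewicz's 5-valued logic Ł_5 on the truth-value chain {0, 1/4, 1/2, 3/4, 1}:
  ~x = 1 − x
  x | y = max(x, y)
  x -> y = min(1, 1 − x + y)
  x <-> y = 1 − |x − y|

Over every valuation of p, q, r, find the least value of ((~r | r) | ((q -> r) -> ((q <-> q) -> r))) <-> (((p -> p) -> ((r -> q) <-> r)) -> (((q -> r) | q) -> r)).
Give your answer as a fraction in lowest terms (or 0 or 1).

1/2

Take p = 0, q = 1/2, r = 1/2:
~r = ~1/2 = 1/2
~r | r = 1/2 | 1/2 = 1/2
q -> r = 1/2 -> 1/2 = 1
q <-> q = 1/2 <-> 1/2 = 1
(q <-> q) -> r = 1 -> 1/2 = 1/2
(q -> r) -> ((q <-> q) -> r) = 1 -> 1/2 = 1/2
(~r | r) | ((q -> r) -> ((q <-> q) -> r)) = 1/2 | 1/2 = 1/2
p -> p = 0 -> 0 = 1
r -> q = 1/2 -> 1/2 = 1
(r -> q) <-> r = 1 <-> 1/2 = 1/2
(p -> p) -> ((r -> q) <-> r) = 1 -> 1/2 = 1/2
q -> r = 1/2 -> 1/2 = 1
(q -> r) | q = 1 | 1/2 = 1
((q -> r) | q) -> r = 1 -> 1/2 = 1/2
((p -> p) -> ((r -> q) <-> r)) -> (((q -> r) | q) -> r) = 1/2 -> 1/2 = 1
((~r | r) | ((q -> r) -> ((q <-> q) -> r))) <-> (((p -> p) -> ((r -> q) <-> r)) -> (((q -> r) | q) -> r)) = 1/2 <-> 1 = 1/2
No assignment yields a value below 1/2, so this is the minimum.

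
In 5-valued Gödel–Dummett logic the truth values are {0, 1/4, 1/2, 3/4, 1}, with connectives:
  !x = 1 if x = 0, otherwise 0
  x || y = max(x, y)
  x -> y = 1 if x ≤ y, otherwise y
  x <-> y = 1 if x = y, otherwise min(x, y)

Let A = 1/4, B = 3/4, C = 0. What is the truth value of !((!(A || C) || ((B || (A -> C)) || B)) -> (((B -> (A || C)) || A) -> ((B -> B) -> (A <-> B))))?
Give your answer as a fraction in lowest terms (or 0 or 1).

0

A || C = 1/4 || 0 = 1/4
!(A || C) = !1/4 = 0
A -> C = 1/4 -> 0 = 0
B || (A -> C) = 3/4 || 0 = 3/4
(B || (A -> C)) || B = 3/4 || 3/4 = 3/4
!(A || C) || ((B || (A -> C)) || B) = 0 || 3/4 = 3/4
A || C = 1/4 || 0 = 1/4
B -> (A || C) = 3/4 -> 1/4 = 1/4
(B -> (A || C)) || A = 1/4 || 1/4 = 1/4
B -> B = 3/4 -> 3/4 = 1
A <-> B = 1/4 <-> 3/4 = 1/4
(B -> B) -> (A <-> B) = 1 -> 1/4 = 1/4
((B -> (A || C)) || A) -> ((B -> B) -> (A <-> B)) = 1/4 -> 1/4 = 1
(!(A || C) || ((B || (A -> C)) || B)) -> (((B -> (A || C)) || A) -> ((B -> B) -> (A <-> B))) = 3/4 -> 1 = 1
!((!(A || C) || ((B || (A -> C)) || B)) -> (((B -> (A || C)) || A) -> ((B -> B) -> (A <-> B)))) = !1 = 0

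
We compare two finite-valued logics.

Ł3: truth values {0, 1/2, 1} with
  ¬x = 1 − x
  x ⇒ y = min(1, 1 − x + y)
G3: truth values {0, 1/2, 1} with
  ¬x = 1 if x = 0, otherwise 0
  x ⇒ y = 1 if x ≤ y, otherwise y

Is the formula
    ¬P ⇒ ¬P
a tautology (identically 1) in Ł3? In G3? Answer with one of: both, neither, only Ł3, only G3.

In Ł3: every assignment gives 1 — tautology.
In G3: every assignment gives 1 — tautology.

both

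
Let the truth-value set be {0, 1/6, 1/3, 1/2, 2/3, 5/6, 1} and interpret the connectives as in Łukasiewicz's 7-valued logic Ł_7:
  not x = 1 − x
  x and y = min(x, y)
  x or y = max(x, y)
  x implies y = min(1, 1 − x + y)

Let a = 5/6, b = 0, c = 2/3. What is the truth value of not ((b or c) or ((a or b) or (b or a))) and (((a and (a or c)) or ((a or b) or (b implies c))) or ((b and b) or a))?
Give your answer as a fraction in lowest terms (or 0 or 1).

b or c = 0 or 2/3 = 2/3
a or b = 5/6 or 0 = 5/6
b or a = 0 or 5/6 = 5/6
(a or b) or (b or a) = 5/6 or 5/6 = 5/6
(b or c) or ((a or b) or (b or a)) = 2/3 or 5/6 = 5/6
not ((b or c) or ((a or b) or (b or a))) = not 5/6 = 1/6
a or c = 5/6 or 2/3 = 5/6
a and (a or c) = 5/6 and 5/6 = 5/6
a or b = 5/6 or 0 = 5/6
b implies c = 0 implies 2/3 = 1
(a or b) or (b implies c) = 5/6 or 1 = 1
(a and (a or c)) or ((a or b) or (b implies c)) = 5/6 or 1 = 1
b and b = 0 and 0 = 0
(b and b) or a = 0 or 5/6 = 5/6
((a and (a or c)) or ((a or b) or (b implies c))) or ((b and b) or a) = 1 or 5/6 = 1
not ((b or c) or ((a or b) or (b or a))) and (((a and (a or c)) or ((a or b) or (b implies c))) or ((b and b) or a)) = 1/6 and 1 = 1/6

1/6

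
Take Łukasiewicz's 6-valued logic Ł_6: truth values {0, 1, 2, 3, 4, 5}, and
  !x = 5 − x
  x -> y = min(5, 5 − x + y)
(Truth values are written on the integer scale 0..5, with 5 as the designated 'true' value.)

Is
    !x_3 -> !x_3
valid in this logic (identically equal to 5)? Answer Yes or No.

Yes

x_3 = 0 ↦ 5
x_3 = 1 ↦ 5
x_3 = 2 ↦ 5
x_3 = 3 ↦ 5
x_3 = 4 ↦ 5
x_3 = 5 ↦ 5
Every assignment gives a value ≥ 5.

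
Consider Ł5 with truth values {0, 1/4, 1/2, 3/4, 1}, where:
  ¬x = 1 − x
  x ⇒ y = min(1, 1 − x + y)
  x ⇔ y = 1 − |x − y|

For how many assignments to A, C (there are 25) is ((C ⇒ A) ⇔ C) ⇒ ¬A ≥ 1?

17

value 1: 17 assignments (counts)
value 3/4: 2 assignments
value 1/2: 4 assignments
value 1/4: 1 assignment
value 0: 1 assignment
So 17 of the 25 assignments meet the threshold.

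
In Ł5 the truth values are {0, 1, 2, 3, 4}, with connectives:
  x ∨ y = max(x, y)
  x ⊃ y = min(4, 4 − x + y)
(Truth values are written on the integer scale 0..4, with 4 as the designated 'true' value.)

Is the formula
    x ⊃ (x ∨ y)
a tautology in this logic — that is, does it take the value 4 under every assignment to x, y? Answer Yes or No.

Yes

At x = 4, y = 2, for instance:
x ∨ y = 4 ∨ 2 = 4
x ⊃ (x ∨ y) = 4 ⊃ 4 = 4
and checking the remaining 24 assignments likewise gives ≥ 4 in every case.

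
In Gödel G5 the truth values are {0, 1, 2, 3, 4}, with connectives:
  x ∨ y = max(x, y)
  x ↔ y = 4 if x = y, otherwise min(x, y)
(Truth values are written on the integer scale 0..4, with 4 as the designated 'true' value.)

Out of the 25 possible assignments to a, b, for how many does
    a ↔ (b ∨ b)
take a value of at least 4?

value 4: 5 assignments (counts)
value 3: 2 assignments
value 2: 4 assignments
value 1: 6 assignments
value 0: 8 assignments
So 5 of the 25 assignments meet the threshold.

5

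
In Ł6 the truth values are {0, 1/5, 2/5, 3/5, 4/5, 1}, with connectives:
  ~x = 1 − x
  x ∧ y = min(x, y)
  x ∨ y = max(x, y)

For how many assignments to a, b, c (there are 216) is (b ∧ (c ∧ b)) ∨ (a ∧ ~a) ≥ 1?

6

value 1: 6 assignments (counts)
value 4/5: 18 assignments
value 3/5: 30 assignments
value 2/5: 82 assignments
value 1/5: 58 assignments
value 0: 22 assignments
So 6 of the 216 assignments meet the threshold.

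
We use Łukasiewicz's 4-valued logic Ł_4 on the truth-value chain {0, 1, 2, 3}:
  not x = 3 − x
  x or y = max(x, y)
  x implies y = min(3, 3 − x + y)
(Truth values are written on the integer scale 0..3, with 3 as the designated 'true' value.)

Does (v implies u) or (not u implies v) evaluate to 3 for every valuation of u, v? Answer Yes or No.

No

Counterexample: take u = 0, v = 1.
v implies u = 1 implies 0 = 2
not u = not 0 = 3
not u implies v = 3 implies 1 = 1
(v implies u) or (not u implies v) = 2 or 1 = 2
This gives 2 ≠ 3.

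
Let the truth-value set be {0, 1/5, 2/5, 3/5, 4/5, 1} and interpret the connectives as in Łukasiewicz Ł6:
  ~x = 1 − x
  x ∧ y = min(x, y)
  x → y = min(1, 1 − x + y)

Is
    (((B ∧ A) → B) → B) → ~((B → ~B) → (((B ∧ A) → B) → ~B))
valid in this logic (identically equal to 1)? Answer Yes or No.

No

Counterexample: take A = 0, B = 3/5.
B ∧ A = 3/5 ∧ 0 = 0
(B ∧ A) → B = 0 → 3/5 = 1
((B ∧ A) → B) → B = 1 → 3/5 = 3/5
~B = ~3/5 = 2/5
B → ~B = 3/5 → 2/5 = 4/5
((B ∧ A) → B) → ~B = 1 → 2/5 = 2/5
(B → ~B) → (((B ∧ A) → B) → ~B) = 4/5 → 2/5 = 3/5
~((B → ~B) → (((B ∧ A) → B) → ~B)) = ~3/5 = 2/5
(((B ∧ A) → B) → B) → ~((B → ~B) → (((B ∧ A) → B) → ~B)) = 3/5 → 2/5 = 4/5
This gives 4/5 ≠ 1.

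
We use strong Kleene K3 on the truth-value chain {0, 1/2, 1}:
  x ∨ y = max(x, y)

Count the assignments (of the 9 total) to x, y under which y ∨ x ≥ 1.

x = 0, y = 0 ↦ 0  <
x = 0, y = 1/2 ↦ 1/2  <
x = 0, y = 1 ↦ 1  ≥
x = 1/2, y = 0 ↦ 1/2  <
x = 1/2, y = 1/2 ↦ 1/2  <
x = 1/2, y = 1 ↦ 1  ≥
x = 1, y = 0 ↦ 1  ≥
x = 1, y = 1/2 ↦ 1  ≥
x = 1, y = 1 ↦ 1  ≥
So 5 of the 9 assignments meet the threshold.

5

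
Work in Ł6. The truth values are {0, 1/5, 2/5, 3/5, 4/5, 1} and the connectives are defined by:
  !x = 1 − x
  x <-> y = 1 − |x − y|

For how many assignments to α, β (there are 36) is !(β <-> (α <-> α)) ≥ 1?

value 1: 6 assignments (counts)
value 4/5: 6 assignments
value 3/5: 6 assignments
value 2/5: 6 assignments
value 1/5: 6 assignments
value 0: 6 assignments
So 6 of the 36 assignments meet the threshold.

6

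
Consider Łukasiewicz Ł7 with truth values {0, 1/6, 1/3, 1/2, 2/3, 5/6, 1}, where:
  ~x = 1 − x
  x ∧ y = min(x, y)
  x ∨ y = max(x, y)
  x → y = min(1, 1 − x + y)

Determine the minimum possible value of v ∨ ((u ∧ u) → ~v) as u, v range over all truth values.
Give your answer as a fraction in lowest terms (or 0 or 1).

Take u = 1, v = 1/2:
u ∧ u = 1 ∧ 1 = 1
~v = ~1/2 = 1/2
(u ∧ u) → ~v = 1 → 1/2 = 1/2
v ∨ ((u ∧ u) → ~v) = 1/2 ∨ 1/2 = 1/2
No assignment yields a value below 1/2, so this is the minimum.

1/2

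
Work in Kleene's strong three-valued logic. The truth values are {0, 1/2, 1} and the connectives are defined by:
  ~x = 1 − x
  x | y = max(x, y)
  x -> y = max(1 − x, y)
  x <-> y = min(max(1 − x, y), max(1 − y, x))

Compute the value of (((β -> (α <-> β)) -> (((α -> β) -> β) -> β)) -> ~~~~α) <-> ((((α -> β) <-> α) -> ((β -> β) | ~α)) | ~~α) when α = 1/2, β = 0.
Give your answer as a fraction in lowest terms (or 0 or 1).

1/2

α <-> β = 1/2 <-> 0 = 1/2
β -> (α <-> β) = 0 -> 1/2 = 1
α -> β = 1/2 -> 0 = 1/2
(α -> β) -> β = 1/2 -> 0 = 1/2
((α -> β) -> β) -> β = 1/2 -> 0 = 1/2
(β -> (α <-> β)) -> (((α -> β) -> β) -> β) = 1 -> 1/2 = 1/2
~α = ~1/2 = 1/2
~~α = ~1/2 = 1/2
~~~α = ~1/2 = 1/2
~~~~α = ~1/2 = 1/2
((β -> (α <-> β)) -> (((α -> β) -> β) -> β)) -> ~~~~α = 1/2 -> 1/2 = 1/2
α -> β = 1/2 -> 0 = 1/2
(α -> β) <-> α = 1/2 <-> 1/2 = 1/2
β -> β = 0 -> 0 = 1
~α = ~1/2 = 1/2
(β -> β) | ~α = 1 | 1/2 = 1
((α -> β) <-> α) -> ((β -> β) | ~α) = 1/2 -> 1 = 1
~α = ~1/2 = 1/2
~~α = ~1/2 = 1/2
(((α -> β) <-> α) -> ((β -> β) | ~α)) | ~~α = 1 | 1/2 = 1
(((β -> (α <-> β)) -> (((α -> β) -> β) -> β)) -> ~~~~α) <-> ((((α -> β) <-> α) -> ((β -> β) | ~α)) | ~~α) = 1/2 <-> 1 = 1/2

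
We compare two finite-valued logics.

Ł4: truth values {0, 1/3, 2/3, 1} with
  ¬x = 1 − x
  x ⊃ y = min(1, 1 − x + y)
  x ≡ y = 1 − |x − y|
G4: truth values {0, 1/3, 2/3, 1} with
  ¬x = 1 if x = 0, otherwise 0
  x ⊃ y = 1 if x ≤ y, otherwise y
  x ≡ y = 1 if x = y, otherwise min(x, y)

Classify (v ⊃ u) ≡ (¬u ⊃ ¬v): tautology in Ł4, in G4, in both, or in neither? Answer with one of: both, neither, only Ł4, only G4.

In Ł4: every assignment gives 1 — tautology.
In G4: at u = 1/3, v = 2/3 the value is 1/3 — not a tautology.

only Ł4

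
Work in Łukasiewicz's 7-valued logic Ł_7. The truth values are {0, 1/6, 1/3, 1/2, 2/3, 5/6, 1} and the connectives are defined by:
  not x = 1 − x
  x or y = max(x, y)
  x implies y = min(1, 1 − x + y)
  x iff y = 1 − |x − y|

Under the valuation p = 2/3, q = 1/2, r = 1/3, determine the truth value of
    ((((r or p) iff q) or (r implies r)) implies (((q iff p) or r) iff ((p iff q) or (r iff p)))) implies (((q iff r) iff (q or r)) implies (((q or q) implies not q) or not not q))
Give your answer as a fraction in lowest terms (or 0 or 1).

r or p = 1/3 or 2/3 = 2/3
(r or p) iff q = 2/3 iff 1/2 = 5/6
r implies r = 1/3 implies 1/3 = 1
((r or p) iff q) or (r implies r) = 5/6 or 1 = 1
q iff p = 1/2 iff 2/3 = 5/6
(q iff p) or r = 5/6 or 1/3 = 5/6
p iff q = 2/3 iff 1/2 = 5/6
r iff p = 1/3 iff 2/3 = 2/3
(p iff q) or (r iff p) = 5/6 or 2/3 = 5/6
((q iff p) or r) iff ((p iff q) or (r iff p)) = 5/6 iff 5/6 = 1
(((r or p) iff q) or (r implies r)) implies (((q iff p) or r) iff ((p iff q) or (r iff p))) = 1 implies 1 = 1
q iff r = 1/2 iff 1/3 = 5/6
q or r = 1/2 or 1/3 = 1/2
(q iff r) iff (q or r) = 5/6 iff 1/2 = 2/3
q or q = 1/2 or 1/2 = 1/2
not q = not 1/2 = 1/2
(q or q) implies not q = 1/2 implies 1/2 = 1
not q = not 1/2 = 1/2
not not q = not 1/2 = 1/2
((q or q) implies not q) or not not q = 1 or 1/2 = 1
((q iff r) iff (q or r)) implies (((q or q) implies not q) or not not q) = 2/3 implies 1 = 1
((((r or p) iff q) or (r implies r)) implies (((q iff p) or r) iff ((p iff q) or (r iff p)))) implies (((q iff r) iff (q or r)) implies (((q or q) implies not q) or not not q)) = 1 implies 1 = 1

1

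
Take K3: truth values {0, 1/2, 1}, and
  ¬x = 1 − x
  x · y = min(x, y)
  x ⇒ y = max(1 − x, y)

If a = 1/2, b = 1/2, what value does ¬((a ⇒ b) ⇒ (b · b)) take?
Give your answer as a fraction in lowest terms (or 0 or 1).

a ⇒ b = 1/2 ⇒ 1/2 = 1/2
b · b = 1/2 · 1/2 = 1/2
(a ⇒ b) ⇒ (b · b) = 1/2 ⇒ 1/2 = 1/2
¬((a ⇒ b) ⇒ (b · b)) = ¬1/2 = 1/2

1/2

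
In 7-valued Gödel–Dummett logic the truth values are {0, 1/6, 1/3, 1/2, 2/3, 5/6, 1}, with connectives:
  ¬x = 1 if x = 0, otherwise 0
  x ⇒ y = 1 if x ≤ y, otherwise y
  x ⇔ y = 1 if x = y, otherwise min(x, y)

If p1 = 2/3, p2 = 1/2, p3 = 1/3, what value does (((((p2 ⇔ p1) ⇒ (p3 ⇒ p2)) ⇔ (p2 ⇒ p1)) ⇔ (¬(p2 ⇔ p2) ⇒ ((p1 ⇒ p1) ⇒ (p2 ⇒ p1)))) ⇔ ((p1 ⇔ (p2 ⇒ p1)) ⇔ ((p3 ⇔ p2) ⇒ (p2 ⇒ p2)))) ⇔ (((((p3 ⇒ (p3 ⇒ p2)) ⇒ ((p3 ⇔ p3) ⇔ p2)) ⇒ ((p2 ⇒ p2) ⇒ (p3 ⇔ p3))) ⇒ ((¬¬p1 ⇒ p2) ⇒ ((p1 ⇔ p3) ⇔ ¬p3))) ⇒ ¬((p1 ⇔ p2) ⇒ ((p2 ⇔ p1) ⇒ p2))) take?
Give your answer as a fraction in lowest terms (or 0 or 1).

p2 ⇔ p1 = 1/2 ⇔ 2/3 = 1/2
p3 ⇒ p2 = 1/3 ⇒ 1/2 = 1
(p2 ⇔ p1) ⇒ (p3 ⇒ p2) = 1/2 ⇒ 1 = 1
p2 ⇒ p1 = 1/2 ⇒ 2/3 = 1
((p2 ⇔ p1) ⇒ (p3 ⇒ p2)) ⇔ (p2 ⇒ p1) = 1 ⇔ 1 = 1
p2 ⇔ p2 = 1/2 ⇔ 1/2 = 1
¬(p2 ⇔ p2) = ¬1 = 0
p1 ⇒ p1 = 2/3 ⇒ 2/3 = 1
p2 ⇒ p1 = 1/2 ⇒ 2/3 = 1
(p1 ⇒ p1) ⇒ (p2 ⇒ p1) = 1 ⇒ 1 = 1
¬(p2 ⇔ p2) ⇒ ((p1 ⇒ p1) ⇒ (p2 ⇒ p1)) = 0 ⇒ 1 = 1
(((p2 ⇔ p1) ⇒ (p3 ⇒ p2)) ⇔ (p2 ⇒ p1)) ⇔ (¬(p2 ⇔ p2) ⇒ ((p1 ⇒ p1) ⇒ (p2 ⇒ p1))) = 1 ⇔ 1 = 1
p2 ⇒ p1 = 1/2 ⇒ 2/3 = 1
p1 ⇔ (p2 ⇒ p1) = 2/3 ⇔ 1 = 2/3
p3 ⇔ p2 = 1/3 ⇔ 1/2 = 1/3
p2 ⇒ p2 = 1/2 ⇒ 1/2 = 1
(p3 ⇔ p2) ⇒ (p2 ⇒ p2) = 1/3 ⇒ 1 = 1
(p1 ⇔ (p2 ⇒ p1)) ⇔ ((p3 ⇔ p2) ⇒ (p2 ⇒ p2)) = 2/3 ⇔ 1 = 2/3
((((p2 ⇔ p1) ⇒ (p3 ⇒ p2)) ⇔ (p2 ⇒ p1)) ⇔ (¬(p2 ⇔ p2) ⇒ ((p1 ⇒ p1) ⇒ (p2 ⇒ p1)))) ⇔ ((p1 ⇔ (p2 ⇒ p1)) ⇔ ((p3 ⇔ p2) ⇒ (p2 ⇒ p2))) = 1 ⇔ 2/3 = 2/3
p3 ⇒ p2 = 1/3 ⇒ 1/2 = 1
p3 ⇒ (p3 ⇒ p2) = 1/3 ⇒ 1 = 1
p3 ⇔ p3 = 1/3 ⇔ 1/3 = 1
(p3 ⇔ p3) ⇔ p2 = 1 ⇔ 1/2 = 1/2
(p3 ⇒ (p3 ⇒ p2)) ⇒ ((p3 ⇔ p3) ⇔ p2) = 1 ⇒ 1/2 = 1/2
p2 ⇒ p2 = 1/2 ⇒ 1/2 = 1
p3 ⇔ p3 = 1/3 ⇔ 1/3 = 1
(p2 ⇒ p2) ⇒ (p3 ⇔ p3) = 1 ⇒ 1 = 1
((p3 ⇒ (p3 ⇒ p2)) ⇒ ((p3 ⇔ p3) ⇔ p2)) ⇒ ((p2 ⇒ p2) ⇒ (p3 ⇔ p3)) = 1/2 ⇒ 1 = 1
¬p1 = ¬2/3 = 0
¬¬p1 = ¬0 = 1
¬¬p1 ⇒ p2 = 1 ⇒ 1/2 = 1/2
p1 ⇔ p3 = 2/3 ⇔ 1/3 = 1/3
¬p3 = ¬1/3 = 0
(p1 ⇔ p3) ⇔ ¬p3 = 1/3 ⇔ 0 = 0
(¬¬p1 ⇒ p2) ⇒ ((p1 ⇔ p3) ⇔ ¬p3) = 1/2 ⇒ 0 = 0
(((p3 ⇒ (p3 ⇒ p2)) ⇒ ((p3 ⇔ p3) ⇔ p2)) ⇒ ((p2 ⇒ p2) ⇒ (p3 ⇔ p3))) ⇒ ((¬¬p1 ⇒ p2) ⇒ ((p1 ⇔ p3) ⇔ ¬p3)) = 1 ⇒ 0 = 0
p1 ⇔ p2 = 2/3 ⇔ 1/2 = 1/2
p2 ⇔ p1 = 1/2 ⇔ 2/3 = 1/2
(p2 ⇔ p1) ⇒ p2 = 1/2 ⇒ 1/2 = 1
(p1 ⇔ p2) ⇒ ((p2 ⇔ p1) ⇒ p2) = 1/2 ⇒ 1 = 1
¬((p1 ⇔ p2) ⇒ ((p2 ⇔ p1) ⇒ p2)) = ¬1 = 0
((((p3 ⇒ (p3 ⇒ p2)) ⇒ ((p3 ⇔ p3) ⇔ p2)) ⇒ ((p2 ⇒ p2) ⇒ (p3 ⇔ p3))) ⇒ ((¬¬p1 ⇒ p2) ⇒ ((p1 ⇔ p3) ⇔ ¬p3))) ⇒ ¬((p1 ⇔ p2) ⇒ ((p2 ⇔ p1) ⇒ p2)) = 0 ⇒ 0 = 1
(((((p2 ⇔ p1) ⇒ (p3 ⇒ p2)) ⇔ (p2 ⇒ p1)) ⇔ (¬(p2 ⇔ p2) ⇒ ((p1 ⇒ p1) ⇒ (p2 ⇒ p1)))) ⇔ ((p1 ⇔ (p2 ⇒ p1)) ⇔ ((p3 ⇔ p2) ⇒ (p2 ⇒ p2)))) ⇔ (((((p3 ⇒ (p3 ⇒ p2)) ⇒ ((p3 ⇔ p3) ⇔ p2)) ⇒ ((p2 ⇒ p2) ⇒ (p3 ⇔ p3))) ⇒ ((¬¬p1 ⇒ p2) ⇒ ((p1 ⇔ p3) ⇔ ¬p3))) ⇒ ¬((p1 ⇔ p2) ⇒ ((p2 ⇔ p1) ⇒ p2))) = 2/3 ⇔ 1 = 2/3

2/3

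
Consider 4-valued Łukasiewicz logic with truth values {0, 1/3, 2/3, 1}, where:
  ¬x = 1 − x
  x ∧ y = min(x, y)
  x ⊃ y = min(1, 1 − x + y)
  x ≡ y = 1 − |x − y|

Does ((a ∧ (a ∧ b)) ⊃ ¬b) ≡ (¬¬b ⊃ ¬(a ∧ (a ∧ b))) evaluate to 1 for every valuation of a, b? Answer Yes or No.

Yes

a = 0, b = 0 ↦ 1
a = 0, b = 1/3 ↦ 1
a = 0, b = 2/3 ↦ 1
a = 0, b = 1 ↦ 1
a = 1/3, b = 0 ↦ 1
a = 1/3, b = 1/3 ↦ 1
a = 1/3, b = 2/3 ↦ 1
a = 1/3, b = 1 ↦ 1
a = 2/3, b = 0 ↦ 1
a = 2/3, b = 1/3 ↦ 1
a = 2/3, b = 2/3 ↦ 1
a = 2/3, b = 1 ↦ 1
a = 1, b = 0 ↦ 1
a = 1, b = 1/3 ↦ 1
a = 1, b = 2/3 ↦ 1
a = 1, b = 1 ↦ 1
Every assignment gives a value ≥ 1.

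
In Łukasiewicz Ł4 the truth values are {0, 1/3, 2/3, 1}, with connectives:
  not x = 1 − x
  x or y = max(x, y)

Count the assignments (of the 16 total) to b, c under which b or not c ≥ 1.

b = 0, c = 0 ↦ 1  ≥
b = 0, c = 1/3 ↦ 2/3  <
b = 0, c = 2/3 ↦ 1/3  <
b = 0, c = 1 ↦ 0  <
b = 1/3, c = 0 ↦ 1  ≥
b = 1/3, c = 1/3 ↦ 2/3  <
b = 1/3, c = 2/3 ↦ 1/3  <
b = 1/3, c = 1 ↦ 1/3  <
b = 2/3, c = 0 ↦ 1  ≥
b = 2/3, c = 1/3 ↦ 2/3  <
b = 2/3, c = 2/3 ↦ 2/3  <
b = 2/3, c = 1 ↦ 2/3  <
b = 1, c = 0 ↦ 1  ≥
b = 1, c = 1/3 ↦ 1  ≥
b = 1, c = 2/3 ↦ 1  ≥
b = 1, c = 1 ↦ 1  ≥
So 7 of the 16 assignments meet the threshold.

7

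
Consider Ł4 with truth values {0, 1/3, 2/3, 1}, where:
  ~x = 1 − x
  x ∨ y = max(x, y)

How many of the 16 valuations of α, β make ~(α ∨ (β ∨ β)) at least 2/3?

4

α = 0, β = 0 ↦ 1  ≥
α = 0, β = 1/3 ↦ 2/3  ≥
α = 0, β = 2/3 ↦ 1/3  <
α = 0, β = 1 ↦ 0  <
α = 1/3, β = 0 ↦ 2/3  ≥
α = 1/3, β = 1/3 ↦ 2/3  ≥
α = 1/3, β = 2/3 ↦ 1/3  <
α = 1/3, β = 1 ↦ 0  <
α = 2/3, β = 0 ↦ 1/3  <
α = 2/3, β = 1/3 ↦ 1/3  <
α = 2/3, β = 2/3 ↦ 1/3  <
α = 2/3, β = 1 ↦ 0  <
α = 1, β = 0 ↦ 0  <
α = 1, β = 1/3 ↦ 0  <
α = 1, β = 2/3 ↦ 0  <
α = 1, β = 1 ↦ 0  <
So 4 of the 16 assignments meet the threshold.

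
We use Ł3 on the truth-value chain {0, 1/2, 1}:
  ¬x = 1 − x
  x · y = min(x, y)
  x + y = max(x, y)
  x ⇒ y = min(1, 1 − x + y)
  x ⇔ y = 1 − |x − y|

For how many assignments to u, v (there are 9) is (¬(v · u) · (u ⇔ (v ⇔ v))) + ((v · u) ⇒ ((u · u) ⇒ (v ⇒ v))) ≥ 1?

u = 0, v = 0 ↦ 1  ≥
u = 0, v = 1/2 ↦ 1  ≥
u = 0, v = 1 ↦ 1  ≥
u = 1/2, v = 0 ↦ 1  ≥
u = 1/2, v = 1/2 ↦ 1  ≥
u = 1/2, v = 1 ↦ 1  ≥
u = 1, v = 0 ↦ 1  ≥
u = 1, v = 1/2 ↦ 1  ≥
u = 1, v = 1 ↦ 1  ≥
So 9 of the 9 assignments meet the threshold.

9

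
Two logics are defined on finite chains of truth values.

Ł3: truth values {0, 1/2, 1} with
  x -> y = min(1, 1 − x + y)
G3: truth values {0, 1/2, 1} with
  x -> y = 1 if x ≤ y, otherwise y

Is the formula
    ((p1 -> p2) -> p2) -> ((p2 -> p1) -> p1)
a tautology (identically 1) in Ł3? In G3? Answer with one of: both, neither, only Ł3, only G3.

In Ł3: every assignment gives 1 — tautology.
In G3: at p1 = 1/2, p2 = 0 the value is 1/2 — not a tautology.

only Ł3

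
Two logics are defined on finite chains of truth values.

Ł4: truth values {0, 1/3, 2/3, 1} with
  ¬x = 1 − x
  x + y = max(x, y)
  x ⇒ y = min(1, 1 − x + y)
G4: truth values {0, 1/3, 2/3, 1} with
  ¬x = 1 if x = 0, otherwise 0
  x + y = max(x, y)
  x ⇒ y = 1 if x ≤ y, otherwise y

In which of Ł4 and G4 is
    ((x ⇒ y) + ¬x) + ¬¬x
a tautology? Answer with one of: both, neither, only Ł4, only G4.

only G4

In Ł4: at x = 1/3, y = 0 the value is 2/3 — not a tautology.
In G4: every assignment gives 1 — tautology.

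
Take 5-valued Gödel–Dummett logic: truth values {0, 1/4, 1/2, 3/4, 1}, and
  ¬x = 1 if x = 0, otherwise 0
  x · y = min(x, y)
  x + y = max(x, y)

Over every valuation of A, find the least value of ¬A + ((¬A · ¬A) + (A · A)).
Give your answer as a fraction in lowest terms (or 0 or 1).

Take A = 1/4:
¬A = ¬1/4 = 0
¬A = ¬1/4 = 0
¬A = ¬1/4 = 0
¬A · ¬A = 0 · 0 = 0
A · A = 1/4 · 1/4 = 1/4
(¬A · ¬A) + (A · A) = 0 + 1/4 = 1/4
¬A + ((¬A · ¬A) + (A · A)) = 0 + 1/4 = 1/4
No assignment yields a value below 1/4, so this is the minimum.

1/4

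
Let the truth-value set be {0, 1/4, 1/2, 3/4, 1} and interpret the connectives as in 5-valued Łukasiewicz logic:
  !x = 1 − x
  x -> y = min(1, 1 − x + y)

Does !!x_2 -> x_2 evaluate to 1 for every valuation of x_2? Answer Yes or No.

x_2 = 0 ↦ 1
x_2 = 1/4 ↦ 1
x_2 = 1/2 ↦ 1
x_2 = 3/4 ↦ 1
x_2 = 1 ↦ 1
Every assignment gives a value ≥ 1.

Yes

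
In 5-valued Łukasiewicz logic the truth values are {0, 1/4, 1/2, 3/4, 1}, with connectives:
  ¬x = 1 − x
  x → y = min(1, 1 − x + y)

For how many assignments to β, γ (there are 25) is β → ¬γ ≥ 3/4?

19

value 1: 15 assignments (counts)
value 3/4: 4 assignments (counts)
value 1/2: 3 assignments
value 1/4: 2 assignments
value 0: 1 assignment
So 19 of the 25 assignments meet the threshold.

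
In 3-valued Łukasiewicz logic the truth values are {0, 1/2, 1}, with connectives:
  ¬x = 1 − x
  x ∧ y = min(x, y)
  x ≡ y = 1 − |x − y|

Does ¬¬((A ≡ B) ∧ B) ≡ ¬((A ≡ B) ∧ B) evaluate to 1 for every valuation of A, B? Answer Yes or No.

Counterexample: take A = 0, B = 0.
A ≡ B = 0 ≡ 0 = 1
(A ≡ B) ∧ B = 1 ∧ 0 = 0
¬((A ≡ B) ∧ B) = ¬0 = 1
¬¬((A ≡ B) ∧ B) = ¬1 = 0
¬((A ≡ B) ∧ B) = ¬0 = 1
¬¬((A ≡ B) ∧ B) ≡ ¬((A ≡ B) ∧ B) = 0 ≡ 1 = 0
This gives 0 ≠ 1.

No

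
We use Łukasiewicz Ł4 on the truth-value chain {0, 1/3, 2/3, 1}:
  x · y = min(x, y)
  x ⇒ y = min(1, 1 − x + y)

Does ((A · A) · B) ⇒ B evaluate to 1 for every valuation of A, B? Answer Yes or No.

A = 0, B = 0 ↦ 1
A = 0, B = 1/3 ↦ 1
A = 0, B = 2/3 ↦ 1
A = 0, B = 1 ↦ 1
A = 1/3, B = 0 ↦ 1
A = 1/3, B = 1/3 ↦ 1
A = 1/3, B = 2/3 ↦ 1
A = 1/3, B = 1 ↦ 1
A = 2/3, B = 0 ↦ 1
A = 2/3, B = 1/3 ↦ 1
A = 2/3, B = 2/3 ↦ 1
A = 2/3, B = 1 ↦ 1
A = 1, B = 0 ↦ 1
A = 1, B = 1/3 ↦ 1
A = 1, B = 2/3 ↦ 1
A = 1, B = 1 ↦ 1
Every assignment gives a value ≥ 1.

Yes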